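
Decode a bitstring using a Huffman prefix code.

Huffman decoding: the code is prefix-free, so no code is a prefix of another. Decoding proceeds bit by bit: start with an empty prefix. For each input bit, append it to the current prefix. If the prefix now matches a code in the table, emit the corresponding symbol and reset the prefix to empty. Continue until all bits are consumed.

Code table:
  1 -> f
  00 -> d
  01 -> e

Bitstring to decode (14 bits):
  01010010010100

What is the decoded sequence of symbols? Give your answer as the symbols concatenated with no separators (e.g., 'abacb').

Bit 0: prefix='0' (no match yet)
Bit 1: prefix='01' -> emit 'e', reset
Bit 2: prefix='0' (no match yet)
Bit 3: prefix='01' -> emit 'e', reset
Bit 4: prefix='0' (no match yet)
Bit 5: prefix='00' -> emit 'd', reset
Bit 6: prefix='1' -> emit 'f', reset
Bit 7: prefix='0' (no match yet)
Bit 8: prefix='00' -> emit 'd', reset
Bit 9: prefix='1' -> emit 'f', reset
Bit 10: prefix='0' (no match yet)
Bit 11: prefix='01' -> emit 'e', reset
Bit 12: prefix='0' (no match yet)
Bit 13: prefix='00' -> emit 'd', reset

Answer: eedfdfed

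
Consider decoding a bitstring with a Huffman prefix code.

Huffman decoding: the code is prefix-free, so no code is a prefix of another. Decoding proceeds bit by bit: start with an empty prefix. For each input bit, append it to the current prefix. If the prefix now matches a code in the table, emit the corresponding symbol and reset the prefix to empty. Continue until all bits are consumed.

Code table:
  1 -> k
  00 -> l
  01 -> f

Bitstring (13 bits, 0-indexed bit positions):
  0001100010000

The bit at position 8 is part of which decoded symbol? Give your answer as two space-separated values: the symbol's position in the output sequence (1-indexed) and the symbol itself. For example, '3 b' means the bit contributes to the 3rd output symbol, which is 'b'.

Bit 0: prefix='0' (no match yet)
Bit 1: prefix='00' -> emit 'l', reset
Bit 2: prefix='0' (no match yet)
Bit 3: prefix='01' -> emit 'f', reset
Bit 4: prefix='1' -> emit 'k', reset
Bit 5: prefix='0' (no match yet)
Bit 6: prefix='00' -> emit 'l', reset
Bit 7: prefix='0' (no match yet)
Bit 8: prefix='01' -> emit 'f', reset
Bit 9: prefix='0' (no match yet)
Bit 10: prefix='00' -> emit 'l', reset
Bit 11: prefix='0' (no match yet)
Bit 12: prefix='00' -> emit 'l', reset

Answer: 5 f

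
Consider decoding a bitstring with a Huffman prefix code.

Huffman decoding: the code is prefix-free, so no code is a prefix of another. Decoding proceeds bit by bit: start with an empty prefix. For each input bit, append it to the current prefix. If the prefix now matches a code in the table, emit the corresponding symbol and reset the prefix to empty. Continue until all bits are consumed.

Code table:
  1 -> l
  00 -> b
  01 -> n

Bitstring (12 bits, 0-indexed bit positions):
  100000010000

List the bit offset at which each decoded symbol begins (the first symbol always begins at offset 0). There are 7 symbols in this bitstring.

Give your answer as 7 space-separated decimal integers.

Answer: 0 1 3 5 7 8 10

Derivation:
Bit 0: prefix='1' -> emit 'l', reset
Bit 1: prefix='0' (no match yet)
Bit 2: prefix='00' -> emit 'b', reset
Bit 3: prefix='0' (no match yet)
Bit 4: prefix='00' -> emit 'b', reset
Bit 5: prefix='0' (no match yet)
Bit 6: prefix='00' -> emit 'b', reset
Bit 7: prefix='1' -> emit 'l', reset
Bit 8: prefix='0' (no match yet)
Bit 9: prefix='00' -> emit 'b', reset
Bit 10: prefix='0' (no match yet)
Bit 11: prefix='00' -> emit 'b', reset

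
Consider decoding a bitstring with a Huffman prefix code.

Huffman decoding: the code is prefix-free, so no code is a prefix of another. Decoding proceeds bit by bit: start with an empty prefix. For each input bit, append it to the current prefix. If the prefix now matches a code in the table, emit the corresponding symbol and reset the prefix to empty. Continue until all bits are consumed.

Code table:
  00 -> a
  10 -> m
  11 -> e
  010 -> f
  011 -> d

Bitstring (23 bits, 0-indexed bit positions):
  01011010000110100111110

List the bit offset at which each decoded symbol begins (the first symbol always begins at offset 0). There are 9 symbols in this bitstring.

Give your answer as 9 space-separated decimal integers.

Bit 0: prefix='0' (no match yet)
Bit 1: prefix='01' (no match yet)
Bit 2: prefix='010' -> emit 'f', reset
Bit 3: prefix='1' (no match yet)
Bit 4: prefix='11' -> emit 'e', reset
Bit 5: prefix='0' (no match yet)
Bit 6: prefix='01' (no match yet)
Bit 7: prefix='010' -> emit 'f', reset
Bit 8: prefix='0' (no match yet)
Bit 9: prefix='00' -> emit 'a', reset
Bit 10: prefix='0' (no match yet)
Bit 11: prefix='01' (no match yet)
Bit 12: prefix='011' -> emit 'd', reset
Bit 13: prefix='0' (no match yet)
Bit 14: prefix='01' (no match yet)
Bit 15: prefix='010' -> emit 'f', reset
Bit 16: prefix='0' (no match yet)
Bit 17: prefix='01' (no match yet)
Bit 18: prefix='011' -> emit 'd', reset
Bit 19: prefix='1' (no match yet)
Bit 20: prefix='11' -> emit 'e', reset
Bit 21: prefix='1' (no match yet)
Bit 22: prefix='10' -> emit 'm', reset

Answer: 0 3 5 8 10 13 16 19 21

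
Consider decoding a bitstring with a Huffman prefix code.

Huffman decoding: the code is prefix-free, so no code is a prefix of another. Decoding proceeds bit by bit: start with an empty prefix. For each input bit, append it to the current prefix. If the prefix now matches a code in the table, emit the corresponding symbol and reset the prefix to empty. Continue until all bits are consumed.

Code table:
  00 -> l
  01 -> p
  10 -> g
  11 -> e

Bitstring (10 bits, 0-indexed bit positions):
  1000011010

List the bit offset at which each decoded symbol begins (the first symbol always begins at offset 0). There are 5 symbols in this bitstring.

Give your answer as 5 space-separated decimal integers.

Bit 0: prefix='1' (no match yet)
Bit 1: prefix='10' -> emit 'g', reset
Bit 2: prefix='0' (no match yet)
Bit 3: prefix='00' -> emit 'l', reset
Bit 4: prefix='0' (no match yet)
Bit 5: prefix='01' -> emit 'p', reset
Bit 6: prefix='1' (no match yet)
Bit 7: prefix='10' -> emit 'g', reset
Bit 8: prefix='1' (no match yet)
Bit 9: prefix='10' -> emit 'g', reset

Answer: 0 2 4 6 8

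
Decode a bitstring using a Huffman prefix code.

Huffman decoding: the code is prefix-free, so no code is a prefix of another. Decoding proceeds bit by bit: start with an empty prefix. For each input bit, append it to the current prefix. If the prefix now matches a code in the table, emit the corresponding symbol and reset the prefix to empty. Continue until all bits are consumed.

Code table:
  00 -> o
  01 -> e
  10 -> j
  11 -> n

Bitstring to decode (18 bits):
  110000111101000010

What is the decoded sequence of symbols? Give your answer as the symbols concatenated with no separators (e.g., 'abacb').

Answer: noonneooj

Derivation:
Bit 0: prefix='1' (no match yet)
Bit 1: prefix='11' -> emit 'n', reset
Bit 2: prefix='0' (no match yet)
Bit 3: prefix='00' -> emit 'o', reset
Bit 4: prefix='0' (no match yet)
Bit 5: prefix='00' -> emit 'o', reset
Bit 6: prefix='1' (no match yet)
Bit 7: prefix='11' -> emit 'n', reset
Bit 8: prefix='1' (no match yet)
Bit 9: prefix='11' -> emit 'n', reset
Bit 10: prefix='0' (no match yet)
Bit 11: prefix='01' -> emit 'e', reset
Bit 12: prefix='0' (no match yet)
Bit 13: prefix='00' -> emit 'o', reset
Bit 14: prefix='0' (no match yet)
Bit 15: prefix='00' -> emit 'o', reset
Bit 16: prefix='1' (no match yet)
Bit 17: prefix='10' -> emit 'j', reset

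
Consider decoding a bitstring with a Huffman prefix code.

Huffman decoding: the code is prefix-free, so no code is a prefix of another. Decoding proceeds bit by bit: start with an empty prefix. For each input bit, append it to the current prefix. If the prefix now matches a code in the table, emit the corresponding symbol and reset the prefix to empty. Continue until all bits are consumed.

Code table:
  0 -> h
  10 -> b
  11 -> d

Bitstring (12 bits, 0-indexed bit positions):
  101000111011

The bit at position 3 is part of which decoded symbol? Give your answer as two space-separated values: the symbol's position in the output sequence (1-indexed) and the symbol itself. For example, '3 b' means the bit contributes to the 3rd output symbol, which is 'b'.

Bit 0: prefix='1' (no match yet)
Bit 1: prefix='10' -> emit 'b', reset
Bit 2: prefix='1' (no match yet)
Bit 3: prefix='10' -> emit 'b', reset
Bit 4: prefix='0' -> emit 'h', reset
Bit 5: prefix='0' -> emit 'h', reset
Bit 6: prefix='1' (no match yet)
Bit 7: prefix='11' -> emit 'd', reset

Answer: 2 b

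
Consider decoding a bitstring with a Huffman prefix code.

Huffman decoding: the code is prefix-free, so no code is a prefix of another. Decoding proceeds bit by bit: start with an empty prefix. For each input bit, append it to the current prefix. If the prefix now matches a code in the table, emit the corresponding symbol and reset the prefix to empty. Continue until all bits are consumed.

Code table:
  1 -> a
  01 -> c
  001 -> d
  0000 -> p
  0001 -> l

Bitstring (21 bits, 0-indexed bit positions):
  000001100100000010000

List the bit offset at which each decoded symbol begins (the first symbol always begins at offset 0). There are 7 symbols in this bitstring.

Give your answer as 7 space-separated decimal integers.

Bit 0: prefix='0' (no match yet)
Bit 1: prefix='00' (no match yet)
Bit 2: prefix='000' (no match yet)
Bit 3: prefix='0000' -> emit 'p', reset
Bit 4: prefix='0' (no match yet)
Bit 5: prefix='01' -> emit 'c', reset
Bit 6: prefix='1' -> emit 'a', reset
Bit 7: prefix='0' (no match yet)
Bit 8: prefix='00' (no match yet)
Bit 9: prefix='001' -> emit 'd', reset
Bit 10: prefix='0' (no match yet)
Bit 11: prefix='00' (no match yet)
Bit 12: prefix='000' (no match yet)
Bit 13: prefix='0000' -> emit 'p', reset
Bit 14: prefix='0' (no match yet)
Bit 15: prefix='00' (no match yet)
Bit 16: prefix='001' -> emit 'd', reset
Bit 17: prefix='0' (no match yet)
Bit 18: prefix='00' (no match yet)
Bit 19: prefix='000' (no match yet)
Bit 20: prefix='0000' -> emit 'p', reset

Answer: 0 4 6 7 10 14 17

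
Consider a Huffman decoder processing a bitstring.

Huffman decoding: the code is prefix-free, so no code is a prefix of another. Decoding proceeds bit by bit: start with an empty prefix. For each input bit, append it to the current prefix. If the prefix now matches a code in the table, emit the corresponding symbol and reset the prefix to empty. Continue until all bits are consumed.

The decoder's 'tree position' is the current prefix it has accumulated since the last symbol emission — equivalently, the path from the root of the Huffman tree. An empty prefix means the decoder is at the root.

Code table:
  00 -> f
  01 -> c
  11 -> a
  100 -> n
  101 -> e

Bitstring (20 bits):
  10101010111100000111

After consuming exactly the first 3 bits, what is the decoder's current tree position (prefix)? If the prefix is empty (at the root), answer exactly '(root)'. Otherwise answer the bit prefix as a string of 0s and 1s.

Answer: (root)

Derivation:
Bit 0: prefix='1' (no match yet)
Bit 1: prefix='10' (no match yet)
Bit 2: prefix='101' -> emit 'e', reset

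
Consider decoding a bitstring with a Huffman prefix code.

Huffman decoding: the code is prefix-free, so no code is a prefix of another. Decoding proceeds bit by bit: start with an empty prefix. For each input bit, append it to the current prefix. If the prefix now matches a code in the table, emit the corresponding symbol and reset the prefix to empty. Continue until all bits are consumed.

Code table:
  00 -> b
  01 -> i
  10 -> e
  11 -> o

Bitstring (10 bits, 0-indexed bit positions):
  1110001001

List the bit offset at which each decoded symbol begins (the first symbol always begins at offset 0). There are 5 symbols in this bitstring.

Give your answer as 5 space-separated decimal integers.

Bit 0: prefix='1' (no match yet)
Bit 1: prefix='11' -> emit 'o', reset
Bit 2: prefix='1' (no match yet)
Bit 3: prefix='10' -> emit 'e', reset
Bit 4: prefix='0' (no match yet)
Bit 5: prefix='00' -> emit 'b', reset
Bit 6: prefix='1' (no match yet)
Bit 7: prefix='10' -> emit 'e', reset
Bit 8: prefix='0' (no match yet)
Bit 9: prefix='01' -> emit 'i', reset

Answer: 0 2 4 6 8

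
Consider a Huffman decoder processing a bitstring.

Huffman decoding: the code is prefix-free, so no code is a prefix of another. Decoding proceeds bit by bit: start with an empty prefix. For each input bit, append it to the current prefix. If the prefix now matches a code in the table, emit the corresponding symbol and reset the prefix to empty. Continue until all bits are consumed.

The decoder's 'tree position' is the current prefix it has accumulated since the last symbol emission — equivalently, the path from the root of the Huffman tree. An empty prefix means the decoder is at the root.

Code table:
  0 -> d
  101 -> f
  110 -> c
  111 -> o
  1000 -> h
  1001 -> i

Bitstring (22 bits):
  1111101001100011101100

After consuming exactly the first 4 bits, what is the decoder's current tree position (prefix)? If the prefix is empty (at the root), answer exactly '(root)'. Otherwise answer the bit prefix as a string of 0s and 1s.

Bit 0: prefix='1' (no match yet)
Bit 1: prefix='11' (no match yet)
Bit 2: prefix='111' -> emit 'o', reset
Bit 3: prefix='1' (no match yet)

Answer: 1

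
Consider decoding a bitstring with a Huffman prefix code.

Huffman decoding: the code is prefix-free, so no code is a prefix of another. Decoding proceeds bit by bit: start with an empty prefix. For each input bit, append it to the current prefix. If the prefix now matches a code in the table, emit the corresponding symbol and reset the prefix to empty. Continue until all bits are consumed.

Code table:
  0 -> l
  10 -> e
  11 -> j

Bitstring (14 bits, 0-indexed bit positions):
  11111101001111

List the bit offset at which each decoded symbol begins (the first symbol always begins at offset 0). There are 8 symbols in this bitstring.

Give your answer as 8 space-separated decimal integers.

Bit 0: prefix='1' (no match yet)
Bit 1: prefix='11' -> emit 'j', reset
Bit 2: prefix='1' (no match yet)
Bit 3: prefix='11' -> emit 'j', reset
Bit 4: prefix='1' (no match yet)
Bit 5: prefix='11' -> emit 'j', reset
Bit 6: prefix='0' -> emit 'l', reset
Bit 7: prefix='1' (no match yet)
Bit 8: prefix='10' -> emit 'e', reset
Bit 9: prefix='0' -> emit 'l', reset
Bit 10: prefix='1' (no match yet)
Bit 11: prefix='11' -> emit 'j', reset
Bit 12: prefix='1' (no match yet)
Bit 13: prefix='11' -> emit 'j', reset

Answer: 0 2 4 6 7 9 10 12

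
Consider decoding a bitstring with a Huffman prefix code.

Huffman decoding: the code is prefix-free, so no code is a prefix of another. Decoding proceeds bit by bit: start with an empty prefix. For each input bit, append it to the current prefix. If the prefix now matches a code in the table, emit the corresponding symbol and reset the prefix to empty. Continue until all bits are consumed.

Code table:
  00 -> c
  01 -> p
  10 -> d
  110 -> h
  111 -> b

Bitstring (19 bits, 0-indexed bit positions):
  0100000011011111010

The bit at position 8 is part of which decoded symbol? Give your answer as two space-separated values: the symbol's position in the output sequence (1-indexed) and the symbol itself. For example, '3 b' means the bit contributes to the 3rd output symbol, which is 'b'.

Bit 0: prefix='0' (no match yet)
Bit 1: prefix='01' -> emit 'p', reset
Bit 2: prefix='0' (no match yet)
Bit 3: prefix='00' -> emit 'c', reset
Bit 4: prefix='0' (no match yet)
Bit 5: prefix='00' -> emit 'c', reset
Bit 6: prefix='0' (no match yet)
Bit 7: prefix='00' -> emit 'c', reset
Bit 8: prefix='1' (no match yet)
Bit 9: prefix='11' (no match yet)
Bit 10: prefix='110' -> emit 'h', reset
Bit 11: prefix='1' (no match yet)
Bit 12: prefix='11' (no match yet)

Answer: 5 h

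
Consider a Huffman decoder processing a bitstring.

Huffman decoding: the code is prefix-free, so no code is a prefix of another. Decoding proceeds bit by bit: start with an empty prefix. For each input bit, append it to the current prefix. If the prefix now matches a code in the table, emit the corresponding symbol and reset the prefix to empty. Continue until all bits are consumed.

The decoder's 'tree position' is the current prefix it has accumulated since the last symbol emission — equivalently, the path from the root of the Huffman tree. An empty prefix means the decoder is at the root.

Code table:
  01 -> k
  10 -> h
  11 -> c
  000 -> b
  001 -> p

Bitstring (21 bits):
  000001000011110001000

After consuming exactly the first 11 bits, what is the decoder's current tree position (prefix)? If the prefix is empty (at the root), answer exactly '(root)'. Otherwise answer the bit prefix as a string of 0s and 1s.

Bit 0: prefix='0' (no match yet)
Bit 1: prefix='00' (no match yet)
Bit 2: prefix='000' -> emit 'b', reset
Bit 3: prefix='0' (no match yet)
Bit 4: prefix='00' (no match yet)
Bit 5: prefix='001' -> emit 'p', reset
Bit 6: prefix='0' (no match yet)
Bit 7: prefix='00' (no match yet)
Bit 8: prefix='000' -> emit 'b', reset
Bit 9: prefix='0' (no match yet)
Bit 10: prefix='01' -> emit 'k', reset

Answer: (root)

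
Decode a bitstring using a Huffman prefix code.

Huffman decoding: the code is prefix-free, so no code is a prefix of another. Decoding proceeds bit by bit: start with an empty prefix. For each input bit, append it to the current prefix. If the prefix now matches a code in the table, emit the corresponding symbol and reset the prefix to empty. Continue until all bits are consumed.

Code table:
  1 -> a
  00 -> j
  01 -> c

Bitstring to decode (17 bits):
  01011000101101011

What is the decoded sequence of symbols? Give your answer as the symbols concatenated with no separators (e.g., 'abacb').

Answer: ccajccacca

Derivation:
Bit 0: prefix='0' (no match yet)
Bit 1: prefix='01' -> emit 'c', reset
Bit 2: prefix='0' (no match yet)
Bit 3: prefix='01' -> emit 'c', reset
Bit 4: prefix='1' -> emit 'a', reset
Bit 5: prefix='0' (no match yet)
Bit 6: prefix='00' -> emit 'j', reset
Bit 7: prefix='0' (no match yet)
Bit 8: prefix='01' -> emit 'c', reset
Bit 9: prefix='0' (no match yet)
Bit 10: prefix='01' -> emit 'c', reset
Bit 11: prefix='1' -> emit 'a', reset
Bit 12: prefix='0' (no match yet)
Bit 13: prefix='01' -> emit 'c', reset
Bit 14: prefix='0' (no match yet)
Bit 15: prefix='01' -> emit 'c', reset
Bit 16: prefix='1' -> emit 'a', reset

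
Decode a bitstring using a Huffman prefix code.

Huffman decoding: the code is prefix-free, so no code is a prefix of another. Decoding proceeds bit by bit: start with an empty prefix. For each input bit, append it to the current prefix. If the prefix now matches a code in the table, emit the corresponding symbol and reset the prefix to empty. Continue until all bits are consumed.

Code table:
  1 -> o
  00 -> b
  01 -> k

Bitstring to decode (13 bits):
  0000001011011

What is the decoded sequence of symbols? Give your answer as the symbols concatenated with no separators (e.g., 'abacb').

Answer: bbbokoko

Derivation:
Bit 0: prefix='0' (no match yet)
Bit 1: prefix='00' -> emit 'b', reset
Bit 2: prefix='0' (no match yet)
Bit 3: prefix='00' -> emit 'b', reset
Bit 4: prefix='0' (no match yet)
Bit 5: prefix='00' -> emit 'b', reset
Bit 6: prefix='1' -> emit 'o', reset
Bit 7: prefix='0' (no match yet)
Bit 8: prefix='01' -> emit 'k', reset
Bit 9: prefix='1' -> emit 'o', reset
Bit 10: prefix='0' (no match yet)
Bit 11: prefix='01' -> emit 'k', reset
Bit 12: prefix='1' -> emit 'o', reset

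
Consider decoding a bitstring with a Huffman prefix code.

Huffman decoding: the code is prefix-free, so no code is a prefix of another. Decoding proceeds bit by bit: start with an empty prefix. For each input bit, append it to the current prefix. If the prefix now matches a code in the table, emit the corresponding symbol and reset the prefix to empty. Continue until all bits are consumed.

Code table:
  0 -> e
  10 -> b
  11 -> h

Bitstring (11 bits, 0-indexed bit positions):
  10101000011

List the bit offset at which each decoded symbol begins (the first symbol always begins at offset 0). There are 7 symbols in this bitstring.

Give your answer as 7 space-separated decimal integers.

Answer: 0 2 4 6 7 8 9

Derivation:
Bit 0: prefix='1' (no match yet)
Bit 1: prefix='10' -> emit 'b', reset
Bit 2: prefix='1' (no match yet)
Bit 3: prefix='10' -> emit 'b', reset
Bit 4: prefix='1' (no match yet)
Bit 5: prefix='10' -> emit 'b', reset
Bit 6: prefix='0' -> emit 'e', reset
Bit 7: prefix='0' -> emit 'e', reset
Bit 8: prefix='0' -> emit 'e', reset
Bit 9: prefix='1' (no match yet)
Bit 10: prefix='11' -> emit 'h', reset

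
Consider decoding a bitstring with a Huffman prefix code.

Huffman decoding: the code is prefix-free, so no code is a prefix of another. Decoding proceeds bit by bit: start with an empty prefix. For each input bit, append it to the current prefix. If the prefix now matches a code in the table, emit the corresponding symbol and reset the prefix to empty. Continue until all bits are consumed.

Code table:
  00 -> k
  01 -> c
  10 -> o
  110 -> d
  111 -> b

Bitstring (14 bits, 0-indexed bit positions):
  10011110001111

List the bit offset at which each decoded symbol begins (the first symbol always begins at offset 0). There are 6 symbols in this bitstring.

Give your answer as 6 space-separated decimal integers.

Answer: 0 2 4 7 9 11

Derivation:
Bit 0: prefix='1' (no match yet)
Bit 1: prefix='10' -> emit 'o', reset
Bit 2: prefix='0' (no match yet)
Bit 3: prefix='01' -> emit 'c', reset
Bit 4: prefix='1' (no match yet)
Bit 5: prefix='11' (no match yet)
Bit 6: prefix='111' -> emit 'b', reset
Bit 7: prefix='0' (no match yet)
Bit 8: prefix='00' -> emit 'k', reset
Bit 9: prefix='0' (no match yet)
Bit 10: prefix='01' -> emit 'c', reset
Bit 11: prefix='1' (no match yet)
Bit 12: prefix='11' (no match yet)
Bit 13: prefix='111' -> emit 'b', reset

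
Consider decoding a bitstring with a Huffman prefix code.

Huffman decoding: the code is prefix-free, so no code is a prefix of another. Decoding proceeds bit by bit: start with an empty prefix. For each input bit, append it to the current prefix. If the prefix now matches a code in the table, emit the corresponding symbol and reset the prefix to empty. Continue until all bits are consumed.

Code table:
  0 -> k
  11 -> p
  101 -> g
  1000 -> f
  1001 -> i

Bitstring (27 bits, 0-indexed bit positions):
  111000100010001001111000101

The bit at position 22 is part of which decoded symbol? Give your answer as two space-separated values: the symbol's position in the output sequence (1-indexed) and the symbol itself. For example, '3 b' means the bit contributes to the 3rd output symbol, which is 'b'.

Answer: 7 f

Derivation:
Bit 0: prefix='1' (no match yet)
Bit 1: prefix='11' -> emit 'p', reset
Bit 2: prefix='1' (no match yet)
Bit 3: prefix='10' (no match yet)
Bit 4: prefix='100' (no match yet)
Bit 5: prefix='1000' -> emit 'f', reset
Bit 6: prefix='1' (no match yet)
Bit 7: prefix='10' (no match yet)
Bit 8: prefix='100' (no match yet)
Bit 9: prefix='1000' -> emit 'f', reset
Bit 10: prefix='1' (no match yet)
Bit 11: prefix='10' (no match yet)
Bit 12: prefix='100' (no match yet)
Bit 13: prefix='1000' -> emit 'f', reset
Bit 14: prefix='1' (no match yet)
Bit 15: prefix='10' (no match yet)
Bit 16: prefix='100' (no match yet)
Bit 17: prefix='1001' -> emit 'i', reset
Bit 18: prefix='1' (no match yet)
Bit 19: prefix='11' -> emit 'p', reset
Bit 20: prefix='1' (no match yet)
Bit 21: prefix='10' (no match yet)
Bit 22: prefix='100' (no match yet)
Bit 23: prefix='1000' -> emit 'f', reset
Bit 24: prefix='1' (no match yet)
Bit 25: prefix='10' (no match yet)
Bit 26: prefix='101' -> emit 'g', reset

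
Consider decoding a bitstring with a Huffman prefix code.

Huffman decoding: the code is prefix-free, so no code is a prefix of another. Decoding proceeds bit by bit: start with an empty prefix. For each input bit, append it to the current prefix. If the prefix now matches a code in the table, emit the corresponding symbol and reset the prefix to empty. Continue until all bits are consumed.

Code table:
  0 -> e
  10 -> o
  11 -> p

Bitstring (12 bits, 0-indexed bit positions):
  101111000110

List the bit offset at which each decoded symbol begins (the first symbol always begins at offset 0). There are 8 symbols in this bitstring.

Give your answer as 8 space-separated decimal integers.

Answer: 0 2 4 6 7 8 9 11

Derivation:
Bit 0: prefix='1' (no match yet)
Bit 1: prefix='10' -> emit 'o', reset
Bit 2: prefix='1' (no match yet)
Bit 3: prefix='11' -> emit 'p', reset
Bit 4: prefix='1' (no match yet)
Bit 5: prefix='11' -> emit 'p', reset
Bit 6: prefix='0' -> emit 'e', reset
Bit 7: prefix='0' -> emit 'e', reset
Bit 8: prefix='0' -> emit 'e', reset
Bit 9: prefix='1' (no match yet)
Bit 10: prefix='11' -> emit 'p', reset
Bit 11: prefix='0' -> emit 'e', reset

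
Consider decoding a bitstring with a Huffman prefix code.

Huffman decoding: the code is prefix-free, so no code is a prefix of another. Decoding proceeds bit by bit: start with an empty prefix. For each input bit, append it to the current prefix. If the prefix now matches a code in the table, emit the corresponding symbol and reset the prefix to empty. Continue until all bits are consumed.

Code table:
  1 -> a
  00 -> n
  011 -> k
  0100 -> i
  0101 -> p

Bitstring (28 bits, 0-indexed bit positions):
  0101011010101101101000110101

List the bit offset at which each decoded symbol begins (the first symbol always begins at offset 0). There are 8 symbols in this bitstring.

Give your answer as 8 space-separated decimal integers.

Answer: 0 4 7 11 14 17 21 24

Derivation:
Bit 0: prefix='0' (no match yet)
Bit 1: prefix='01' (no match yet)
Bit 2: prefix='010' (no match yet)
Bit 3: prefix='0101' -> emit 'p', reset
Bit 4: prefix='0' (no match yet)
Bit 5: prefix='01' (no match yet)
Bit 6: prefix='011' -> emit 'k', reset
Bit 7: prefix='0' (no match yet)
Bit 8: prefix='01' (no match yet)
Bit 9: prefix='010' (no match yet)
Bit 10: prefix='0101' -> emit 'p', reset
Bit 11: prefix='0' (no match yet)
Bit 12: prefix='01' (no match yet)
Bit 13: prefix='011' -> emit 'k', reset
Bit 14: prefix='0' (no match yet)
Bit 15: prefix='01' (no match yet)
Bit 16: prefix='011' -> emit 'k', reset
Bit 17: prefix='0' (no match yet)
Bit 18: prefix='01' (no match yet)
Bit 19: prefix='010' (no match yet)
Bit 20: prefix='0100' -> emit 'i', reset
Bit 21: prefix='0' (no match yet)
Bit 22: prefix='01' (no match yet)
Bit 23: prefix='011' -> emit 'k', reset
Bit 24: prefix='0' (no match yet)
Bit 25: prefix='01' (no match yet)
Bit 26: prefix='010' (no match yet)
Bit 27: prefix='0101' -> emit 'p', reset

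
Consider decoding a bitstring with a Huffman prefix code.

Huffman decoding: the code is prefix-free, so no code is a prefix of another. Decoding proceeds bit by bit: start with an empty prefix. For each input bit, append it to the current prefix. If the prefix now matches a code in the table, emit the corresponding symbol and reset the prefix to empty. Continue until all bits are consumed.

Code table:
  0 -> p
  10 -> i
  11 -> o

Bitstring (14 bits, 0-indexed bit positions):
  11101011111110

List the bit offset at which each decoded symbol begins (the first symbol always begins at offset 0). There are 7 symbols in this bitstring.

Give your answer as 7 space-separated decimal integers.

Answer: 0 2 4 6 8 10 12

Derivation:
Bit 0: prefix='1' (no match yet)
Bit 1: prefix='11' -> emit 'o', reset
Bit 2: prefix='1' (no match yet)
Bit 3: prefix='10' -> emit 'i', reset
Bit 4: prefix='1' (no match yet)
Bit 5: prefix='10' -> emit 'i', reset
Bit 6: prefix='1' (no match yet)
Bit 7: prefix='11' -> emit 'o', reset
Bit 8: prefix='1' (no match yet)
Bit 9: prefix='11' -> emit 'o', reset
Bit 10: prefix='1' (no match yet)
Bit 11: prefix='11' -> emit 'o', reset
Bit 12: prefix='1' (no match yet)
Bit 13: prefix='10' -> emit 'i', reset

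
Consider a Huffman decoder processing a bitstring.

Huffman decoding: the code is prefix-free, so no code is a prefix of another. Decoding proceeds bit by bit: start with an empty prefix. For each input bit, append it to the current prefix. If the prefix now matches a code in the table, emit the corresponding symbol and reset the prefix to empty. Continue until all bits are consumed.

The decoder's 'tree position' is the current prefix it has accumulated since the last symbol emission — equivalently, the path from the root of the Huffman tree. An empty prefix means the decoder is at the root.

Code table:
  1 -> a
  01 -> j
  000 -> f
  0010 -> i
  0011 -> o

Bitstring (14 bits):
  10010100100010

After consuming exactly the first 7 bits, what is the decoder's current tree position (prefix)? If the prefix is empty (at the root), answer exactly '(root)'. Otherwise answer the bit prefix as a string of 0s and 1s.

Answer: 0

Derivation:
Bit 0: prefix='1' -> emit 'a', reset
Bit 1: prefix='0' (no match yet)
Bit 2: prefix='00' (no match yet)
Bit 3: prefix='001' (no match yet)
Bit 4: prefix='0010' -> emit 'i', reset
Bit 5: prefix='1' -> emit 'a', reset
Bit 6: prefix='0' (no match yet)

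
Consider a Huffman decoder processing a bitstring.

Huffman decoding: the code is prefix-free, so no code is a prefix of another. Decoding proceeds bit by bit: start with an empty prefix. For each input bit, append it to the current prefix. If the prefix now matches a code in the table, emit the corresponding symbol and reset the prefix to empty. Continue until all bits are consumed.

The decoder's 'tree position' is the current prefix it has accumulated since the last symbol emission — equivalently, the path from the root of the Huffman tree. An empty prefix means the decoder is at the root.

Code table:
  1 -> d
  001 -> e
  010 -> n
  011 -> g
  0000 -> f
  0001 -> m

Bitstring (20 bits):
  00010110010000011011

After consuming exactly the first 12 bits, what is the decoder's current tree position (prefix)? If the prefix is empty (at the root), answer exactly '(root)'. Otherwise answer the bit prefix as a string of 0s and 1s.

Answer: 00

Derivation:
Bit 0: prefix='0' (no match yet)
Bit 1: prefix='00' (no match yet)
Bit 2: prefix='000' (no match yet)
Bit 3: prefix='0001' -> emit 'm', reset
Bit 4: prefix='0' (no match yet)
Bit 5: prefix='01' (no match yet)
Bit 6: prefix='011' -> emit 'g', reset
Bit 7: prefix='0' (no match yet)
Bit 8: prefix='00' (no match yet)
Bit 9: prefix='001' -> emit 'e', reset
Bit 10: prefix='0' (no match yet)
Bit 11: prefix='00' (no match yet)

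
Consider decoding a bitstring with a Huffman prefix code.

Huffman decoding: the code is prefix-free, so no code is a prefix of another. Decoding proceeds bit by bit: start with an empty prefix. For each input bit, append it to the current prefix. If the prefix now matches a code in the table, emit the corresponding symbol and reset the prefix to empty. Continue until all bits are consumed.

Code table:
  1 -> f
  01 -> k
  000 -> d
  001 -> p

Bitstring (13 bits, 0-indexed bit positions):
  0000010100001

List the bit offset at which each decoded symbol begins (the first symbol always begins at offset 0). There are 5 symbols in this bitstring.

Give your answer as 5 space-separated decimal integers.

Bit 0: prefix='0' (no match yet)
Bit 1: prefix='00' (no match yet)
Bit 2: prefix='000' -> emit 'd', reset
Bit 3: prefix='0' (no match yet)
Bit 4: prefix='00' (no match yet)
Bit 5: prefix='001' -> emit 'p', reset
Bit 6: prefix='0' (no match yet)
Bit 7: prefix='01' -> emit 'k', reset
Bit 8: prefix='0' (no match yet)
Bit 9: prefix='00' (no match yet)
Bit 10: prefix='000' -> emit 'd', reset
Bit 11: prefix='0' (no match yet)
Bit 12: prefix='01' -> emit 'k', reset

Answer: 0 3 6 8 11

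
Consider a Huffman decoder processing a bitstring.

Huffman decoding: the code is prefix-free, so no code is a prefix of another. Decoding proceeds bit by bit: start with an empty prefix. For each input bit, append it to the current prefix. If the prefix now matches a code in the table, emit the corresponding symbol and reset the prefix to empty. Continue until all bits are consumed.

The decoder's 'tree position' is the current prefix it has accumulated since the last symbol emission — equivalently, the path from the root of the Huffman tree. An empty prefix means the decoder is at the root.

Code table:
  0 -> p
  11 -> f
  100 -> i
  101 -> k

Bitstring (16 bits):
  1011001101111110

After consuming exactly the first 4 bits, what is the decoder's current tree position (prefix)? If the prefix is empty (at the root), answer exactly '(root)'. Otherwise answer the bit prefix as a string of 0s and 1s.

Bit 0: prefix='1' (no match yet)
Bit 1: prefix='10' (no match yet)
Bit 2: prefix='101' -> emit 'k', reset
Bit 3: prefix='1' (no match yet)

Answer: 1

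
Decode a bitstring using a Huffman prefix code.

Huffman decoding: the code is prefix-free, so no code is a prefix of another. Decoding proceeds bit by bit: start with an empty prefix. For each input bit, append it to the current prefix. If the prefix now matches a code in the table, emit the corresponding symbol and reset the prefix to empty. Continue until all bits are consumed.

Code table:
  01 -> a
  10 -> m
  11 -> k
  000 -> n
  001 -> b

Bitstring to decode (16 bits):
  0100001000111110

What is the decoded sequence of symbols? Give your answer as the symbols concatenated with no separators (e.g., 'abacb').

Answer: anankkm

Derivation:
Bit 0: prefix='0' (no match yet)
Bit 1: prefix='01' -> emit 'a', reset
Bit 2: prefix='0' (no match yet)
Bit 3: prefix='00' (no match yet)
Bit 4: prefix='000' -> emit 'n', reset
Bit 5: prefix='0' (no match yet)
Bit 6: prefix='01' -> emit 'a', reset
Bit 7: prefix='0' (no match yet)
Bit 8: prefix='00' (no match yet)
Bit 9: prefix='000' -> emit 'n', reset
Bit 10: prefix='1' (no match yet)
Bit 11: prefix='11' -> emit 'k', reset
Bit 12: prefix='1' (no match yet)
Bit 13: prefix='11' -> emit 'k', reset
Bit 14: prefix='1' (no match yet)
Bit 15: prefix='10' -> emit 'm', reset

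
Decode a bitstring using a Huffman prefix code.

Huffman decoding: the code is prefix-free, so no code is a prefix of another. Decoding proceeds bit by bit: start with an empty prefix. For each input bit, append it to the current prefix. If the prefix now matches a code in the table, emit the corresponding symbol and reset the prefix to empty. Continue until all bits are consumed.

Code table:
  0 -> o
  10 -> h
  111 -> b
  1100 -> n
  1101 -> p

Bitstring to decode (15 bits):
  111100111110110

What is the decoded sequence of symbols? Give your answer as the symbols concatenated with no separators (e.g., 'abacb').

Bit 0: prefix='1' (no match yet)
Bit 1: prefix='11' (no match yet)
Bit 2: prefix='111' -> emit 'b', reset
Bit 3: prefix='1' (no match yet)
Bit 4: prefix='10' -> emit 'h', reset
Bit 5: prefix='0' -> emit 'o', reset
Bit 6: prefix='1' (no match yet)
Bit 7: prefix='11' (no match yet)
Bit 8: prefix='111' -> emit 'b', reset
Bit 9: prefix='1' (no match yet)
Bit 10: prefix='11' (no match yet)
Bit 11: prefix='110' (no match yet)
Bit 12: prefix='1101' -> emit 'p', reset
Bit 13: prefix='1' (no match yet)
Bit 14: prefix='10' -> emit 'h', reset

Answer: bhobph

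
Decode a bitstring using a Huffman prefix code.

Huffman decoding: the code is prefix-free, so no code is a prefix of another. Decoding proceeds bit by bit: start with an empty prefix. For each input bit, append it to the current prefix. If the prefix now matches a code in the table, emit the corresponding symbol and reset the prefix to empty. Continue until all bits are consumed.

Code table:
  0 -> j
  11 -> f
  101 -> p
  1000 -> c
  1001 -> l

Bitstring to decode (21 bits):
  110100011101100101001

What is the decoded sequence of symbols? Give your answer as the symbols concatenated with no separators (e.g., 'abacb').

Answer: fjcfpljl

Derivation:
Bit 0: prefix='1' (no match yet)
Bit 1: prefix='11' -> emit 'f', reset
Bit 2: prefix='0' -> emit 'j', reset
Bit 3: prefix='1' (no match yet)
Bit 4: prefix='10' (no match yet)
Bit 5: prefix='100' (no match yet)
Bit 6: prefix='1000' -> emit 'c', reset
Bit 7: prefix='1' (no match yet)
Bit 8: prefix='11' -> emit 'f', reset
Bit 9: prefix='1' (no match yet)
Bit 10: prefix='10' (no match yet)
Bit 11: prefix='101' -> emit 'p', reset
Bit 12: prefix='1' (no match yet)
Bit 13: prefix='10' (no match yet)
Bit 14: prefix='100' (no match yet)
Bit 15: prefix='1001' -> emit 'l', reset
Bit 16: prefix='0' -> emit 'j', reset
Bit 17: prefix='1' (no match yet)
Bit 18: prefix='10' (no match yet)
Bit 19: prefix='100' (no match yet)
Bit 20: prefix='1001' -> emit 'l', reset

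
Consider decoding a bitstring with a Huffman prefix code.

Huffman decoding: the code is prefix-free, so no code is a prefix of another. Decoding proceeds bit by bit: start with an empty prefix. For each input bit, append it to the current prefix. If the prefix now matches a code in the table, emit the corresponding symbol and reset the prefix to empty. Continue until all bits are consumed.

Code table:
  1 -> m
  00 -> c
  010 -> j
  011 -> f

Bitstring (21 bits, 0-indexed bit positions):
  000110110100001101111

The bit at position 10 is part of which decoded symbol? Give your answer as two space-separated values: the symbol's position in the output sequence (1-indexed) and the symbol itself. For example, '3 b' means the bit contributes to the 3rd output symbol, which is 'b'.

Answer: 4 j

Derivation:
Bit 0: prefix='0' (no match yet)
Bit 1: prefix='00' -> emit 'c', reset
Bit 2: prefix='0' (no match yet)
Bit 3: prefix='01' (no match yet)
Bit 4: prefix='011' -> emit 'f', reset
Bit 5: prefix='0' (no match yet)
Bit 6: prefix='01' (no match yet)
Bit 7: prefix='011' -> emit 'f', reset
Bit 8: prefix='0' (no match yet)
Bit 9: prefix='01' (no match yet)
Bit 10: prefix='010' -> emit 'j', reset
Bit 11: prefix='0' (no match yet)
Bit 12: prefix='00' -> emit 'c', reset
Bit 13: prefix='0' (no match yet)
Bit 14: prefix='01' (no match yet)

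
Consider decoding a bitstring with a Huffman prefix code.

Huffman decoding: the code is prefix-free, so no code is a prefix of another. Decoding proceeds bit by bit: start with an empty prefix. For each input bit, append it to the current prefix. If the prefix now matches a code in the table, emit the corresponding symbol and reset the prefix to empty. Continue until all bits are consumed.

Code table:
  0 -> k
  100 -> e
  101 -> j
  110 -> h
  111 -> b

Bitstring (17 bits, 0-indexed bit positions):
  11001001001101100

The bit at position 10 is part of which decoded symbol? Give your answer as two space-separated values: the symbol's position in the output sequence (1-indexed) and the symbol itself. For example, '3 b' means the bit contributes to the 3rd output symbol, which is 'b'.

Answer: 5 h

Derivation:
Bit 0: prefix='1' (no match yet)
Bit 1: prefix='11' (no match yet)
Bit 2: prefix='110' -> emit 'h', reset
Bit 3: prefix='0' -> emit 'k', reset
Bit 4: prefix='1' (no match yet)
Bit 5: prefix='10' (no match yet)
Bit 6: prefix='100' -> emit 'e', reset
Bit 7: prefix='1' (no match yet)
Bit 8: prefix='10' (no match yet)
Bit 9: prefix='100' -> emit 'e', reset
Bit 10: prefix='1' (no match yet)
Bit 11: prefix='11' (no match yet)
Bit 12: prefix='110' -> emit 'h', reset
Bit 13: prefix='1' (no match yet)
Bit 14: prefix='11' (no match yet)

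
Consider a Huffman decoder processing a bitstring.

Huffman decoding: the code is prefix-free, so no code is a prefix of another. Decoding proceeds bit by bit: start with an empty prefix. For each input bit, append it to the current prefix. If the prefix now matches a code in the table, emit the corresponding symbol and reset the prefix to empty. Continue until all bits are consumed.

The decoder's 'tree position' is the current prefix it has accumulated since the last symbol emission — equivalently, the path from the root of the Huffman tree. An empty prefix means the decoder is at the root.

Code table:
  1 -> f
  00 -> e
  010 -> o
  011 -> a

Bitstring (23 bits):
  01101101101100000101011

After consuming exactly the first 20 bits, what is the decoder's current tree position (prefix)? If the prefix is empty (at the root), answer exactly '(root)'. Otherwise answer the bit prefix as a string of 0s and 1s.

Bit 0: prefix='0' (no match yet)
Bit 1: prefix='01' (no match yet)
Bit 2: prefix='011' -> emit 'a', reset
Bit 3: prefix='0' (no match yet)
Bit 4: prefix='01' (no match yet)
Bit 5: prefix='011' -> emit 'a', reset
Bit 6: prefix='0' (no match yet)
Bit 7: prefix='01' (no match yet)
Bit 8: prefix='011' -> emit 'a', reset
Bit 9: prefix='0' (no match yet)
Bit 10: prefix='01' (no match yet)
Bit 11: prefix='011' -> emit 'a', reset
Bit 12: prefix='0' (no match yet)
Bit 13: prefix='00' -> emit 'e', reset
Bit 14: prefix='0' (no match yet)
Bit 15: prefix='00' -> emit 'e', reset
Bit 16: prefix='0' (no match yet)
Bit 17: prefix='01' (no match yet)
Bit 18: prefix='010' -> emit 'o', reset
Bit 19: prefix='1' -> emit 'f', reset

Answer: (root)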